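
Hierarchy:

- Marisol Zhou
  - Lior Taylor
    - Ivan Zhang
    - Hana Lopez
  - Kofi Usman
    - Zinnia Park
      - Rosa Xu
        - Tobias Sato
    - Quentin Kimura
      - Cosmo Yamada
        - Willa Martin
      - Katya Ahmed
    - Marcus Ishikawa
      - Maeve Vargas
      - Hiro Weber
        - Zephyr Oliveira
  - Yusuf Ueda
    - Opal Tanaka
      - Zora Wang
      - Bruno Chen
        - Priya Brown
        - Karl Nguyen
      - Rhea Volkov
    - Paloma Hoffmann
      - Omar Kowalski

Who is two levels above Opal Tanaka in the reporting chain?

Opal Tanaka reports to Yusuf Ueda, and Yusuf Ueda reports to Marisol Zhou. So Opal Tanaka's skip-level manager is Marisol Zhou.

Marisol Zhou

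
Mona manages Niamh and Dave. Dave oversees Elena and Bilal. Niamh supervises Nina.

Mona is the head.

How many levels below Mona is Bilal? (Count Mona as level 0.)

Chain from Bilal up to Mona: Bilal → Dave → Mona. That is 2 steps up, so Bilal is 2 levels below Mona.

2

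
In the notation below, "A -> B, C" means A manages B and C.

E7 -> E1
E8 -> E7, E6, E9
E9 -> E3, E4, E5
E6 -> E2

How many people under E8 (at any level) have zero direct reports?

5

The people in E8's organization with no one reporting to them are E5, E4, E3, E2, E1. That is 5.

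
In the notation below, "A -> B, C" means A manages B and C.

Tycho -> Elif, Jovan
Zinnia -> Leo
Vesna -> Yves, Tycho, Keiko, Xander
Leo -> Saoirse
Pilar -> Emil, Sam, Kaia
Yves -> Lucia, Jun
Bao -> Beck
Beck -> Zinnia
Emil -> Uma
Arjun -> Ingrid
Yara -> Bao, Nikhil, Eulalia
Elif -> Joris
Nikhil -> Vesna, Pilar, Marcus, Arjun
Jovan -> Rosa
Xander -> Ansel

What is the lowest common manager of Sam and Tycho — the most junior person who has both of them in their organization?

Nikhil

Sam's chain of managers is Pilar, Nikhil, Yara. Tycho's chain of managers is Vesna, Nikhil, Yara. The first manager that appears in both chains is Nikhil.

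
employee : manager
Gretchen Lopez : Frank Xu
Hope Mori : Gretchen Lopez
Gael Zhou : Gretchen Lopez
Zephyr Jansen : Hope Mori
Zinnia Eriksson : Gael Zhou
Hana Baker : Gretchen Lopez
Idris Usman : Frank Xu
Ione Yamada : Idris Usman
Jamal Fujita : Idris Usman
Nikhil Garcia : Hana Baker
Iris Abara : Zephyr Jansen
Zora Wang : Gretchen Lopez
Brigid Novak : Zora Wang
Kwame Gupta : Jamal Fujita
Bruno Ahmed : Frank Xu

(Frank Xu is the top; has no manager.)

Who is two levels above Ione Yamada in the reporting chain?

Frank Xu

Ione Yamada reports to Idris Usman, and Idris Usman reports to Frank Xu. So Ione Yamada's skip-level manager is Frank Xu.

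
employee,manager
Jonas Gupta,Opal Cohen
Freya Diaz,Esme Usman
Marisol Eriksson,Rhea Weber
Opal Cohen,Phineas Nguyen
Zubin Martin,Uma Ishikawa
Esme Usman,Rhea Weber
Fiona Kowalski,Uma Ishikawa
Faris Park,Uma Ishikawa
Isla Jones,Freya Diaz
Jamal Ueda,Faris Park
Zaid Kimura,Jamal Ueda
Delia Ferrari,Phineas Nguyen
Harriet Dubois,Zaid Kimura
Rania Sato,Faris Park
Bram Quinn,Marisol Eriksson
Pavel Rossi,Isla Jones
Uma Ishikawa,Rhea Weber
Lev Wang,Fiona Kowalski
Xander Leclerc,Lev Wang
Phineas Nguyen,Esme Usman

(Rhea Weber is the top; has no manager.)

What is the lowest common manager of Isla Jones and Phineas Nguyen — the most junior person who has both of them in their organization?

Esme Usman

Isla Jones's chain of managers is Freya Diaz, Esme Usman, Rhea Weber. Phineas Nguyen's chain of managers is Esme Usman, Rhea Weber. The first manager that appears in both chains is Esme Usman.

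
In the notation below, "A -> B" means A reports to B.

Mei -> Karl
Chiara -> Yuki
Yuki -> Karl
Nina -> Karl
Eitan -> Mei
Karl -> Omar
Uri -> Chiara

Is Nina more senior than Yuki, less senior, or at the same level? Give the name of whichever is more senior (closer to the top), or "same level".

same level

Both Nina and Yuki are 2 levels below Omar.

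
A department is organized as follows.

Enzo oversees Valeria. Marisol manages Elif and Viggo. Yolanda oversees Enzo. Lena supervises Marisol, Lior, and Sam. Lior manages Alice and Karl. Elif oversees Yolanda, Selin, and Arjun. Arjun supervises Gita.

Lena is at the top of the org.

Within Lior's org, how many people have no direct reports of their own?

2

The people in Lior's organization with no one reporting to them are Alice, Karl. That is 2.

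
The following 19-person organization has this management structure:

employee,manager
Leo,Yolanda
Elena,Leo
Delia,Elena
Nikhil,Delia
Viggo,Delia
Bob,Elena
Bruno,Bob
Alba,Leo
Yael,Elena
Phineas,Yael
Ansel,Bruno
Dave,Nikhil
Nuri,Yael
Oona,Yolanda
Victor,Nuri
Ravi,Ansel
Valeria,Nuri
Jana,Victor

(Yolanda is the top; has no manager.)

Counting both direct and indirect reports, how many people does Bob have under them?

Bob directly manages Bruno. Under Bruno: Ansel, Ravi (2). That's 3 in total.

3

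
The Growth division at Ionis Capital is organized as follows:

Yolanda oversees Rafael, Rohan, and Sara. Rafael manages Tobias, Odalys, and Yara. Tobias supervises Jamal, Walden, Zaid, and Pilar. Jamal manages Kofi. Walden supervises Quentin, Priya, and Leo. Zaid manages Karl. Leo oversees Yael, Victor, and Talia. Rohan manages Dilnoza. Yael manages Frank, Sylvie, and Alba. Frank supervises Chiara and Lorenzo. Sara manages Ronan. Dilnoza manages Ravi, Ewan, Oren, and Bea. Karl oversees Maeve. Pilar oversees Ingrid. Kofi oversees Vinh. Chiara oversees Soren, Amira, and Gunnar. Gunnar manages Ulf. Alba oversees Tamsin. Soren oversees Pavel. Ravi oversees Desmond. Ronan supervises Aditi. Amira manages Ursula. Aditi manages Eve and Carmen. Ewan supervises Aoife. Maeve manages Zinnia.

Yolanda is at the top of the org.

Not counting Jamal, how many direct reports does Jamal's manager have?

Jamal reports to Tobias. Tobias's other direct reports are Walden, Zaid, Pilar — 3 peers.

3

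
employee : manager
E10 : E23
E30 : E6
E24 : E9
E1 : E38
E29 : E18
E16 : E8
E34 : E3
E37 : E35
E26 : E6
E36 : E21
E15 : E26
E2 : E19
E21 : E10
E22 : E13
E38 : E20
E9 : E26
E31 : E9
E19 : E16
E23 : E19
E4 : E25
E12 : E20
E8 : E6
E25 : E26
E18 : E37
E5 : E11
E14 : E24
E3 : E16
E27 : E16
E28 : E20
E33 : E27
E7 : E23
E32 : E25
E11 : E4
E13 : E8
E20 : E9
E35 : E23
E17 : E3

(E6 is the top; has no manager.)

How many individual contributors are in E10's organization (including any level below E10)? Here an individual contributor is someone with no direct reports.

1

The only person in E10's organization with no one reporting to them is E36. That is 1.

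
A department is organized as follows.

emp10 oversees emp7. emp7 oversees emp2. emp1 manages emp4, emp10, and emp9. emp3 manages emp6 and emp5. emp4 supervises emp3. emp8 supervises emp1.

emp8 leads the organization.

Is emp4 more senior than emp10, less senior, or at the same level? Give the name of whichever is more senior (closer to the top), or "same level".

Both emp4 and emp10 are 2 levels below emp8.

same level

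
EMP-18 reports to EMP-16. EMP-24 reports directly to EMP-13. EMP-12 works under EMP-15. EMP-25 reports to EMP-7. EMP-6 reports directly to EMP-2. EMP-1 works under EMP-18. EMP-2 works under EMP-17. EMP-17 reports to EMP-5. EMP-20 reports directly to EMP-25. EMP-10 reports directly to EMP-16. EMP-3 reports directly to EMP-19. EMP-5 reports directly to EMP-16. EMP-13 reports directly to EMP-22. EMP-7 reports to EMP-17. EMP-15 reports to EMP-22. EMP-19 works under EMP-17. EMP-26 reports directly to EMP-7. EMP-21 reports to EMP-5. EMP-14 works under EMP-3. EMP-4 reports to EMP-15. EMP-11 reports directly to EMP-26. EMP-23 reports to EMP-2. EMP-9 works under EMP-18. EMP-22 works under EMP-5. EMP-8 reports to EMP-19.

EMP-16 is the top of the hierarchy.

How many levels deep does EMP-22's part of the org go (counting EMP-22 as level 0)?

2

The longest chain under EMP-22 runs EMP-22 → EMP-15 → EMP-4, which is 2 levels below EMP-22.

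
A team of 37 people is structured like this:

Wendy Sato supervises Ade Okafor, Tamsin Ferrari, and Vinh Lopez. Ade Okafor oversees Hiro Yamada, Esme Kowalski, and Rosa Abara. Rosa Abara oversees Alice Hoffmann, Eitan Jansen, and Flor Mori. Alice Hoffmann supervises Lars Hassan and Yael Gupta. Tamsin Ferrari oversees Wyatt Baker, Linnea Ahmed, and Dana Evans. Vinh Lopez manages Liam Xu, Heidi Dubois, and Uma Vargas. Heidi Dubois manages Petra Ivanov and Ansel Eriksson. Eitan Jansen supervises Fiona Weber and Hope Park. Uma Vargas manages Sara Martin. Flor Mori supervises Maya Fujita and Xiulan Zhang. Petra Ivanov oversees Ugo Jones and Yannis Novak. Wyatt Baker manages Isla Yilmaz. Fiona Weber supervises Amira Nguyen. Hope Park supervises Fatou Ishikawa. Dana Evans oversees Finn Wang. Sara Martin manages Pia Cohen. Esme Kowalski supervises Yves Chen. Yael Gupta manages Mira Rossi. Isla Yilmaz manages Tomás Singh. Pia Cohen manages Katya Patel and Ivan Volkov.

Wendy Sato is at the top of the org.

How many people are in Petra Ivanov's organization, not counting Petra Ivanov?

2

Petra Ivanov directly manages Ugo Jones, Yannis Novak. Ugo Jones has no reports. Yannis Novak has no reports. So Petra Ivanov's organization is 2 direct reports plus everyone under them: 1 + 1 = 2.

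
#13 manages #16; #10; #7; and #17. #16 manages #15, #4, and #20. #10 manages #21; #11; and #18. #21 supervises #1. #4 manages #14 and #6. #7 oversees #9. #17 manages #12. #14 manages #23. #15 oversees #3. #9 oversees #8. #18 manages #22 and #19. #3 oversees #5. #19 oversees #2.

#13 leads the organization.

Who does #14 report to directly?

#4

#14 reports directly to #4.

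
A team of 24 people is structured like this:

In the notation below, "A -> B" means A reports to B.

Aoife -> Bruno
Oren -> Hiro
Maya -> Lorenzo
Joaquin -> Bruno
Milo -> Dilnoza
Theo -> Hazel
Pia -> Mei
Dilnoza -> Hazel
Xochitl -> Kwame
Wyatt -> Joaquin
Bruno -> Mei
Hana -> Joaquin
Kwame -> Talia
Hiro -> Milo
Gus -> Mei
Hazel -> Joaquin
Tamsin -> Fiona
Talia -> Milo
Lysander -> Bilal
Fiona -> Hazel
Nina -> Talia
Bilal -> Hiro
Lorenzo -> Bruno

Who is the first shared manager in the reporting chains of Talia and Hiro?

Talia's chain of managers is Milo, Dilnoza, Hazel, Joaquin, Bruno, Mei. Hiro's chain of managers is Milo, Dilnoza, Hazel, Joaquin, Bruno, Mei. The first manager that appears in both chains is Milo.

Milo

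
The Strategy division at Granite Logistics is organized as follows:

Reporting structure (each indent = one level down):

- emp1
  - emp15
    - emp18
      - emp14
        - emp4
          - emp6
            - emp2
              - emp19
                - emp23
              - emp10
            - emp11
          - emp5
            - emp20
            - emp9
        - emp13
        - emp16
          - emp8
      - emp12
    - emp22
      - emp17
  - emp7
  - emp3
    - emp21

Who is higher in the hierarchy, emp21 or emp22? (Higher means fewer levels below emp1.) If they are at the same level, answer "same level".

Both emp21 and emp22 are 2 levels below emp1.

same level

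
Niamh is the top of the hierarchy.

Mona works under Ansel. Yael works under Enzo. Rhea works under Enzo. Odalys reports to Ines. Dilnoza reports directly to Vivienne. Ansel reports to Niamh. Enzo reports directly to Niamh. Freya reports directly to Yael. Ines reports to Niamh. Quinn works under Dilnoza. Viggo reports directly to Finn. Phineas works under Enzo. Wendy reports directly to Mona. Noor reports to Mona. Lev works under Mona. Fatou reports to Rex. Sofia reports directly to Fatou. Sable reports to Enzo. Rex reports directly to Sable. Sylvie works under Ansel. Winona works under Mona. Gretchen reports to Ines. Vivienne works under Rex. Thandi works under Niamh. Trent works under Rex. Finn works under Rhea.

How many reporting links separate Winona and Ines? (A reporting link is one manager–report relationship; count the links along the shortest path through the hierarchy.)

Winona is 3 levels below Niamh, and Ines is 1 level below Niamh (their lowest common manager). The shortest path runs up from Winona to Niamh and back down to Ines: 3 + 1 = 4 links.

4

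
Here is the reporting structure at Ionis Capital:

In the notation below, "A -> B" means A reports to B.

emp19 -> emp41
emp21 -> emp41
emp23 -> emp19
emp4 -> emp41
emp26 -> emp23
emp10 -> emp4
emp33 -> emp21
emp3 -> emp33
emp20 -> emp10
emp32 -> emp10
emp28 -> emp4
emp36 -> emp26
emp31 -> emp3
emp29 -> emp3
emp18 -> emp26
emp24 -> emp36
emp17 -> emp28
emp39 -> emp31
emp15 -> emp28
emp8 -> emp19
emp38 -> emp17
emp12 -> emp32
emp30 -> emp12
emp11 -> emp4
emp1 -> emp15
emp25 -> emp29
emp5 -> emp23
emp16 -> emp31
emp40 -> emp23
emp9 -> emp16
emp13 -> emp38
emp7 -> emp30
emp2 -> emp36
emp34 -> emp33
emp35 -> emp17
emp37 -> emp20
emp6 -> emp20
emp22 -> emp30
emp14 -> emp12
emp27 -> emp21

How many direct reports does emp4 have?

3

emp4 directly manages emp10, emp28, emp11. That is 3 direct reports.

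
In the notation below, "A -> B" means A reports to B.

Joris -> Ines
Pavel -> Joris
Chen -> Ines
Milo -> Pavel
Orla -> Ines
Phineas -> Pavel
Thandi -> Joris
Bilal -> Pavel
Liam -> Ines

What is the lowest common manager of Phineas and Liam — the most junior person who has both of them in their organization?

Phineas's chain of managers is Pavel, Joris, Ines. Liam's chain of managers is Ines. The first manager that appears in both chains is Ines.

Ines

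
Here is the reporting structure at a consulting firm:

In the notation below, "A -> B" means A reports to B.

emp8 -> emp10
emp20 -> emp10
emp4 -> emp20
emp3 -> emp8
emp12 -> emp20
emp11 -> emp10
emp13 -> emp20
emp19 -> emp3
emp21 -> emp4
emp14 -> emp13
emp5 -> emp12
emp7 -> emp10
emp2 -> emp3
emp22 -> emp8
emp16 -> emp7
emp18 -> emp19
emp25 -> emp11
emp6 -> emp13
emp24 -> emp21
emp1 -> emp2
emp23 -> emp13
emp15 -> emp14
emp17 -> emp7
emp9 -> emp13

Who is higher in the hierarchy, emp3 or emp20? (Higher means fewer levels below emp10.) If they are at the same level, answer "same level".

emp3 is 2 levels below emp10; emp20 is 1. emp20 is higher.

emp20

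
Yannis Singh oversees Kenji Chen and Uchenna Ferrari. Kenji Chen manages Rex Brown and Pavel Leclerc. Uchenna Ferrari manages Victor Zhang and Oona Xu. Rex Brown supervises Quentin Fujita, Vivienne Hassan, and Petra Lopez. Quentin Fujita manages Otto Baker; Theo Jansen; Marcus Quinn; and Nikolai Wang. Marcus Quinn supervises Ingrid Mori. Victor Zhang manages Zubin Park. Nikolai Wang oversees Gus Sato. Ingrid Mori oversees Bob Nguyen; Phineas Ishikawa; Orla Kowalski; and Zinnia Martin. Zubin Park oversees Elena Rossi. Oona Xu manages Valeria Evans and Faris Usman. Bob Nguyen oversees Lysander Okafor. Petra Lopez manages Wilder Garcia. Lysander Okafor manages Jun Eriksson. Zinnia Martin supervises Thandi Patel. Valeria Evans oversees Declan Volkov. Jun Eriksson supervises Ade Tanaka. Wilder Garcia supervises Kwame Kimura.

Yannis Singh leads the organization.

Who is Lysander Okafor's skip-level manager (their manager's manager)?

Lysander Okafor reports to Bob Nguyen, and Bob Nguyen reports to Ingrid Mori. So Lysander Okafor's skip-level manager is Ingrid Mori.

Ingrid Mori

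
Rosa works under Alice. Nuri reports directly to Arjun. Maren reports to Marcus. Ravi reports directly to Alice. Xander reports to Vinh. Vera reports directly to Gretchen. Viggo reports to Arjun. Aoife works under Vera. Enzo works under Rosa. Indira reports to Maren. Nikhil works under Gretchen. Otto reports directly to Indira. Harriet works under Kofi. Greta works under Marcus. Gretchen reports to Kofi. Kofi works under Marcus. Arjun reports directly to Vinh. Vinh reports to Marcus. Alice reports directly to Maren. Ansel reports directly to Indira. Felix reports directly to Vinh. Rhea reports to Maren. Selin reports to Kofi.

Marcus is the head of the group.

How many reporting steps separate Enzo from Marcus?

Chain from Enzo up to Marcus: Enzo → Rosa → Alice → Maren → Marcus. That is 4 steps up, so Enzo is 4 levels below Marcus.

4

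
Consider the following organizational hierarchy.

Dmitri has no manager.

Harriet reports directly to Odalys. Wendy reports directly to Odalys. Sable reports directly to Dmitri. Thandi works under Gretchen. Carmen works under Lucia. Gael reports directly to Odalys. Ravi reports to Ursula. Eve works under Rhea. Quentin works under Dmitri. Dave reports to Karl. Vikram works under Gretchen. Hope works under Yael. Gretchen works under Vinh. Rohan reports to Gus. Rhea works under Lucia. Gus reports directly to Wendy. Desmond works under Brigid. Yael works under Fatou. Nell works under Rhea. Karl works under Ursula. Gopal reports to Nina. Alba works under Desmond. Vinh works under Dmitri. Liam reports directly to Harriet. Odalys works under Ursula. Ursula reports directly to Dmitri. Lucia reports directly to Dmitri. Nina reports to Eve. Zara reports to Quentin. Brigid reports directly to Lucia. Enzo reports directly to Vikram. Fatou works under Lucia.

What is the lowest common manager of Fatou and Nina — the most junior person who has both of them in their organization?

Fatou's chain of managers is Lucia, Dmitri. Nina's chain of managers is Eve, Rhea, Lucia, Dmitri. The first manager that appears in both chains is Lucia.

Lucia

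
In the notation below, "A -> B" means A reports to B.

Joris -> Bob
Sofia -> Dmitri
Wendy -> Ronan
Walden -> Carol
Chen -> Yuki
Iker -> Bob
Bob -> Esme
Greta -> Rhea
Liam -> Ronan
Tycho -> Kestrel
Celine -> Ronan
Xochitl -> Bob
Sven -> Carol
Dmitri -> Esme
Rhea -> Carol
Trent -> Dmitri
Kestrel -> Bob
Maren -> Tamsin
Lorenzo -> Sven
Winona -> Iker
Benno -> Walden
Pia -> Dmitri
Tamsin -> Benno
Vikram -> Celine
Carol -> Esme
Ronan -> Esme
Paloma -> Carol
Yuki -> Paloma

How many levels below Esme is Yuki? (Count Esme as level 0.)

Chain from Yuki up to Esme: Yuki → Paloma → Carol → Esme. That is 3 steps up, so Yuki is 3 levels below Esme.

3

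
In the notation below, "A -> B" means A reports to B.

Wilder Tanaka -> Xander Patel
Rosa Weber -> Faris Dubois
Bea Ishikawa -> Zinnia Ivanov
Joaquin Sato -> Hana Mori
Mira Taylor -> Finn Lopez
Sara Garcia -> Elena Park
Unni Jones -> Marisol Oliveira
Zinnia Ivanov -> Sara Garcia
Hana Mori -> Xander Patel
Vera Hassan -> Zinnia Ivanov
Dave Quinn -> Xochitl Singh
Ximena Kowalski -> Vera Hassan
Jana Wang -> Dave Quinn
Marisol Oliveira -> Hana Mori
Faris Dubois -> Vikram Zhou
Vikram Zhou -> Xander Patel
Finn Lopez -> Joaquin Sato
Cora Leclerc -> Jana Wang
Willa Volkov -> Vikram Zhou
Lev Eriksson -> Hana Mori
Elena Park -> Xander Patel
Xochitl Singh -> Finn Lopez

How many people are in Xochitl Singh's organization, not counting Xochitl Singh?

Xochitl Singh directly manages Dave Quinn. Under Dave Quinn: Jana Wang, Cora Leclerc (2). That's 3 in total.

3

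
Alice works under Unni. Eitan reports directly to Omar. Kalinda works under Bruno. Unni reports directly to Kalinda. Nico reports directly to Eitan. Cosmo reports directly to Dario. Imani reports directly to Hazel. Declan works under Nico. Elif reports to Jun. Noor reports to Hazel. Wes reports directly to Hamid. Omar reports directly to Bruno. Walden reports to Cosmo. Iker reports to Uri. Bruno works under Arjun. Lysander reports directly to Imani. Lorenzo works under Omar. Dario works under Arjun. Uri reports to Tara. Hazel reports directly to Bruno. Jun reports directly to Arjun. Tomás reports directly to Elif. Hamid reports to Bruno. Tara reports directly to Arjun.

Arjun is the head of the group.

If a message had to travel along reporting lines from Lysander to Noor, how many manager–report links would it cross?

Lysander is 2 levels below Hazel, and Noor is 1 level below Hazel (their lowest common manager). The shortest path runs up from Lysander to Hazel and back down to Noor: 2 + 1 = 3 links.

3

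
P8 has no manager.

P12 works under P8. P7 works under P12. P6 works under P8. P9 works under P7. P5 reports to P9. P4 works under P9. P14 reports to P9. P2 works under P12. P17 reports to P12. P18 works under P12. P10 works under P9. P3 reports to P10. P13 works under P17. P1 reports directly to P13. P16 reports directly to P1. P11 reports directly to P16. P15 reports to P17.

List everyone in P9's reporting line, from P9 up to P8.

P9 reports to P7. P7 reports to P12. P12 reports to P8. P8 is at the top.

P9 -> P7 -> P12 -> P8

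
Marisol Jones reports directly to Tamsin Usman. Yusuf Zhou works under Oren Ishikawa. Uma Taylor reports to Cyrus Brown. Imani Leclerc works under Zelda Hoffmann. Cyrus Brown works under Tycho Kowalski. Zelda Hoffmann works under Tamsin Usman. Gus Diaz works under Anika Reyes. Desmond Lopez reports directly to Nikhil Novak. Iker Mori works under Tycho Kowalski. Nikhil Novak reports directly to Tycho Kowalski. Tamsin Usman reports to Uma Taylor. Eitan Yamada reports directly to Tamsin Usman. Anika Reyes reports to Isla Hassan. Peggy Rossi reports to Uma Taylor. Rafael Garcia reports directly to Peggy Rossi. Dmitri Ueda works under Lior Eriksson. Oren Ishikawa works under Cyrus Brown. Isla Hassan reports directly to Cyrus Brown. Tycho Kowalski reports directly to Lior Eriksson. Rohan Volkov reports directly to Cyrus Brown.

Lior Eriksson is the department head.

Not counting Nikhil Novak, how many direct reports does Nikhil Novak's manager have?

Nikhil Novak reports to Tycho Kowalski. Tycho Kowalski's other direct reports are Cyrus Brown, Iker Mori — 2 peers.

2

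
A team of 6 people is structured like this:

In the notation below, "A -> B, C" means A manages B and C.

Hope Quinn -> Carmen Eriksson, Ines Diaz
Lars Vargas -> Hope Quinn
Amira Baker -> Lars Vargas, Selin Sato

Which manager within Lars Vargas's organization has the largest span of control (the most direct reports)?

Direct-report counts within Lars Vargas's organization: Lars Vargas has 1; Hope Quinn has 2. The largest is 2, held by Hope Quinn.

Hope Quinn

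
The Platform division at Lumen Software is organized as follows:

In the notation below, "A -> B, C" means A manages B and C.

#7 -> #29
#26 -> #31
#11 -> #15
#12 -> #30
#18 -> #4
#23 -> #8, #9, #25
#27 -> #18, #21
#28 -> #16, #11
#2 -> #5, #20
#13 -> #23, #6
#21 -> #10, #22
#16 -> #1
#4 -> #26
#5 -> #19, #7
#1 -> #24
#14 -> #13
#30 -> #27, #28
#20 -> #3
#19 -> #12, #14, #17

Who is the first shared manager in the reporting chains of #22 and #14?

#19

#22's chain of managers is #21, #27, #30, #12, #19, #5, #2. #14's chain of managers is #19, #5, #2. The first manager that appears in both chains is #19.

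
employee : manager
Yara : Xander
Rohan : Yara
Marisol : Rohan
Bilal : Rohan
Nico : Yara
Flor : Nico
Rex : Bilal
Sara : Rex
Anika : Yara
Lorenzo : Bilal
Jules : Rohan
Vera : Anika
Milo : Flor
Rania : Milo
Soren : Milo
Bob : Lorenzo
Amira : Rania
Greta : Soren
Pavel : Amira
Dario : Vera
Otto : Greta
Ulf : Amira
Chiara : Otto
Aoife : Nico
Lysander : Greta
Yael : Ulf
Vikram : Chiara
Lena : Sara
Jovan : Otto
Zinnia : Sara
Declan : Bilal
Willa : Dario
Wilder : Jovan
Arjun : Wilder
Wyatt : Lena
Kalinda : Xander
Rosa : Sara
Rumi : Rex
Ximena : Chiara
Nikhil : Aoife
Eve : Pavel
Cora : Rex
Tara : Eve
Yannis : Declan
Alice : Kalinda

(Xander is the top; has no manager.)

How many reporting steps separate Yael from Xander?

Chain from Yael up to Xander: Yael → Ulf → Amira → Rania → Milo → Flor → Nico → Yara → Xander. That is 8 steps up, so Yael is 8 levels below Xander.

8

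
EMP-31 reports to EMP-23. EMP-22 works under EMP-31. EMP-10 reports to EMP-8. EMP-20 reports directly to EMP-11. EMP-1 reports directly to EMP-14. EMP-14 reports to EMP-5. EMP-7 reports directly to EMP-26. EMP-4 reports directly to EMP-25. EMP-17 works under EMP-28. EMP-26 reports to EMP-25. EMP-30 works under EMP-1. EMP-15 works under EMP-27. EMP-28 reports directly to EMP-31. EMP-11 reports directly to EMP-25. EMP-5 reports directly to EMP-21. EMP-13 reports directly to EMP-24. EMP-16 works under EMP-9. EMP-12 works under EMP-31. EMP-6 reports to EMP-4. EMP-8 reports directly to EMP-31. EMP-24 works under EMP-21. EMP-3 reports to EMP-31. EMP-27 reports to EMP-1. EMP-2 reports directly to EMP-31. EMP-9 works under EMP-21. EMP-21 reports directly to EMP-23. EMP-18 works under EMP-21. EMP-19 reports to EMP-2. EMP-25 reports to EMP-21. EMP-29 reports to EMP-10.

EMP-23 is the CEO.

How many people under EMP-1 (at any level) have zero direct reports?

2

The people in EMP-1's organization with no one reporting to them are EMP-30, EMP-15. That is 2.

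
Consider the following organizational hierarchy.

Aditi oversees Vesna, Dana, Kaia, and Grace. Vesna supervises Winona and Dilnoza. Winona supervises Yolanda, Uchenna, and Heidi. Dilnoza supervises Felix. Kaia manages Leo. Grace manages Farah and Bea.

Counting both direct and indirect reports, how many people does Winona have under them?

3

Winona directly manages Uchenna, Heidi, Yolanda. Uchenna has no reports. Heidi has no reports. Yolanda has no reports. So Winona's organization is 3 direct reports plus everyone under them: 1 + 1 + 1 = 3.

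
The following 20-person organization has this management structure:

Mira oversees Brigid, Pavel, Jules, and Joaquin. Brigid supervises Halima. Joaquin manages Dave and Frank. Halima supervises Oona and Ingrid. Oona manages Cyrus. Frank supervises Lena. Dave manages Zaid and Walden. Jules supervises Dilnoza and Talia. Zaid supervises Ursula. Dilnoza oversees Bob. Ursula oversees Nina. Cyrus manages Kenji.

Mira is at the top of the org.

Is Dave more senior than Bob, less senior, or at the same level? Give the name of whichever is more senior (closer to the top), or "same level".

Dave is 2 levels below Mira; Bob is 3. Dave is higher.

Dave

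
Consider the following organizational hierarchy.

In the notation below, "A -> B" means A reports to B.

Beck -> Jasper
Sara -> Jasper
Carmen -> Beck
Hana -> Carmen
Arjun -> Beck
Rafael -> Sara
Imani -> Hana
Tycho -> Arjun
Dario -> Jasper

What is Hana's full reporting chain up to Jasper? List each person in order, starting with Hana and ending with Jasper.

Hana -> Carmen -> Beck -> Jasper

Hana reports to Carmen. Carmen reports to Beck. Beck reports to Jasper. Jasper is at the top.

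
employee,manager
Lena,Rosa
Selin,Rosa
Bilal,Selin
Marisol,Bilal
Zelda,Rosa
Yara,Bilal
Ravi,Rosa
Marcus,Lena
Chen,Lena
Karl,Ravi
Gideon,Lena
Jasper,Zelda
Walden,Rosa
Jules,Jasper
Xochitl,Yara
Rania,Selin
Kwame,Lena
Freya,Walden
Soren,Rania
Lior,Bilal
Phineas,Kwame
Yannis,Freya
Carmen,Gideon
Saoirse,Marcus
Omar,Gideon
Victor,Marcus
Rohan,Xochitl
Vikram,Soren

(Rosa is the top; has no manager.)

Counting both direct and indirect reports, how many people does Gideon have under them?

Gideon directly manages Carmen, Omar. Carmen has no reports. Omar has no reports. So Gideon's organization is 2 direct reports plus everyone under them: 1 + 1 = 2.

2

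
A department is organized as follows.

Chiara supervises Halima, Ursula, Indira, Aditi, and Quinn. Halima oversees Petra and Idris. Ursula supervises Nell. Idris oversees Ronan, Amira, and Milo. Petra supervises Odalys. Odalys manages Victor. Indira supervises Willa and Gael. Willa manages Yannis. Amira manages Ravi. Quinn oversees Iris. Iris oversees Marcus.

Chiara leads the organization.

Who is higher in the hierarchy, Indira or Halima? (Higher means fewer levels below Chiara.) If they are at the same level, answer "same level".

same level

Both Indira and Halima are 1 level below Chiara.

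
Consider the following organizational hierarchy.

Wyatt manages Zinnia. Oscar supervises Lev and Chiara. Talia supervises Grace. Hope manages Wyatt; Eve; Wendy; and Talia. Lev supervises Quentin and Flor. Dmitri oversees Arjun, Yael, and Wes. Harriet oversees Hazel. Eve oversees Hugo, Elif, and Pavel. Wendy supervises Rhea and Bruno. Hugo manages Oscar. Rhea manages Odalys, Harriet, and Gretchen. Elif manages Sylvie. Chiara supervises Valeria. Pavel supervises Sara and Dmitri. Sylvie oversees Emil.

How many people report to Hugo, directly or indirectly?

6

Hugo directly manages Oscar. Under Oscar: Chiara, Valeria, Lev, Flor, Quentin (5). That's 6 in total.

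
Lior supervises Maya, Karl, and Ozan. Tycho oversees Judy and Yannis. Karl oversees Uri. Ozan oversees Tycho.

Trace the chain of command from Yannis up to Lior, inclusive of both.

Yannis reports to Tycho. Tycho reports to Ozan. Ozan reports to Lior. Lior is at the top.

Yannis -> Tycho -> Ozan -> Lior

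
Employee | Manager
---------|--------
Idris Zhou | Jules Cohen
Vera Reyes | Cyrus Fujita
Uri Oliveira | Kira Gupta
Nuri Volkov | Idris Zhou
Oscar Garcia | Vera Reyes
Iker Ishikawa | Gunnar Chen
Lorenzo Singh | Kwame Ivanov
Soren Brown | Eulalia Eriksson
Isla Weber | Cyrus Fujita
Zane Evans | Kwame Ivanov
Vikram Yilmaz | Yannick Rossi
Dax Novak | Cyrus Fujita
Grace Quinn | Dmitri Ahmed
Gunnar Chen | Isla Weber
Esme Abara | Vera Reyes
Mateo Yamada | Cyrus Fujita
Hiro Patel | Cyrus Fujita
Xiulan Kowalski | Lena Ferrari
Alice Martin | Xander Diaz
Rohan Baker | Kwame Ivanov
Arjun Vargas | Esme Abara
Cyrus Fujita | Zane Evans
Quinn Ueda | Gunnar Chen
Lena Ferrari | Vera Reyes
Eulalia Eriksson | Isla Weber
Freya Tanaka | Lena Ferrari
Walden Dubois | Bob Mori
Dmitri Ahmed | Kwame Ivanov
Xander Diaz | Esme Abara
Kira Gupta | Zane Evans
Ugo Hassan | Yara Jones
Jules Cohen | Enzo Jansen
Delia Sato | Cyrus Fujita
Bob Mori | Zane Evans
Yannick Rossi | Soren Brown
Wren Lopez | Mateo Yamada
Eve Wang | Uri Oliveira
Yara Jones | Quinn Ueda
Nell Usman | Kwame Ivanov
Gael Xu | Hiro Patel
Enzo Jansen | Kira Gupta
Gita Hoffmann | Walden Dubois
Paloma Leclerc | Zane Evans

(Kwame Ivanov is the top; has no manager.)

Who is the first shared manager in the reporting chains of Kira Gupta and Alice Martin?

Kira Gupta's chain of managers is Zane Evans, Kwame Ivanov. Alice Martin's chain of managers is Xander Diaz, Esme Abara, Vera Reyes, Cyrus Fujita, Zane Evans, Kwame Ivanov. The first manager that appears in both chains is Zane Evans.

Zane Evans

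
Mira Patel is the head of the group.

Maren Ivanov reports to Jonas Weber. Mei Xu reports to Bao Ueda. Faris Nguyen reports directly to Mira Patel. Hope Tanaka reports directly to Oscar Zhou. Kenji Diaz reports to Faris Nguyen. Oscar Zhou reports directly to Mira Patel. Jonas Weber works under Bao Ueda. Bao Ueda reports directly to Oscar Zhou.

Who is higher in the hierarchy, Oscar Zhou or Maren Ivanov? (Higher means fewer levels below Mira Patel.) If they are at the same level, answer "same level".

Oscar Zhou is 1 level below Mira Patel; Maren Ivanov is 4. Oscar Zhou is higher.

Oscar Zhou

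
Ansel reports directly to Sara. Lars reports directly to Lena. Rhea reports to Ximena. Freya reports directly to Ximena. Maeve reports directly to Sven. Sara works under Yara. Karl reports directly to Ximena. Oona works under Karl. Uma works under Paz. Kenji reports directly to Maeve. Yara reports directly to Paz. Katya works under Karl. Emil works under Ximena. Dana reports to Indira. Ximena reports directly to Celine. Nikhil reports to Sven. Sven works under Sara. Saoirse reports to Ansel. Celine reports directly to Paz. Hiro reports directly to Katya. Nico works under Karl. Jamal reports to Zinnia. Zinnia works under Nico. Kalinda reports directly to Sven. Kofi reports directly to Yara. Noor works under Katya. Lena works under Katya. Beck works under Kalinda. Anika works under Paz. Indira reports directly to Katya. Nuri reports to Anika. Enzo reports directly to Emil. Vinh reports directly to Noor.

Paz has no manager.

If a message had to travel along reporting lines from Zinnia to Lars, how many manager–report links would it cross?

Zinnia is 2 levels below Karl, and Lars is 3 levels below Karl (their lowest common manager). The shortest path runs up from Zinnia to Karl and back down to Lars: 2 + 3 = 5 links.

5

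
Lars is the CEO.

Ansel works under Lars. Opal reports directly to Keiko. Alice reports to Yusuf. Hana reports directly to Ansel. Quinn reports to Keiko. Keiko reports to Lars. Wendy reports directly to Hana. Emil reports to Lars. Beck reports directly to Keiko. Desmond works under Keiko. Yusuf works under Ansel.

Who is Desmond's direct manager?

Keiko

Desmond reports directly to Keiko.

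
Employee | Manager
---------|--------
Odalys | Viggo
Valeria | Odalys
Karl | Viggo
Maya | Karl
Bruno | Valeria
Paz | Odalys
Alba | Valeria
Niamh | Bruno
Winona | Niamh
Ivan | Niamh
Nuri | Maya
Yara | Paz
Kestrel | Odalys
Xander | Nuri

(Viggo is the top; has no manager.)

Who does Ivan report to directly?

Ivan reports directly to Niamh.

Niamh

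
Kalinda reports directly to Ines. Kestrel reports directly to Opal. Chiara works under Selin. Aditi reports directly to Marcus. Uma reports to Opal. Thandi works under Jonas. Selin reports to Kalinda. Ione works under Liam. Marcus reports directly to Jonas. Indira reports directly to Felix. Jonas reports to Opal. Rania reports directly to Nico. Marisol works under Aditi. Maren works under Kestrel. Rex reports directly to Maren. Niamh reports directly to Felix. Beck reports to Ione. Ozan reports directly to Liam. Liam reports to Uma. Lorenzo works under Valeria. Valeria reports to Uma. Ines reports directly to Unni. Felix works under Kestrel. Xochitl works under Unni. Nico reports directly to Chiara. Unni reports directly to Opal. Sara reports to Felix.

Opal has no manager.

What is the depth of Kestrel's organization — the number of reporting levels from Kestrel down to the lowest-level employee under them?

2

The longest chain under Kestrel runs Kestrel → Maren → Rex, which is 2 levels below Kestrel.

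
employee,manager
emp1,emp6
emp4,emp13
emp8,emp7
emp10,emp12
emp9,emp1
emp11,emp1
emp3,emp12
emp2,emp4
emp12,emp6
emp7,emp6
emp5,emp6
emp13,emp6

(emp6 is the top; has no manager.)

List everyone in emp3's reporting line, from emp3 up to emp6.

emp3 reports to emp12. emp12 reports to emp6. emp6 is at the top.

emp3 -> emp12 -> emp6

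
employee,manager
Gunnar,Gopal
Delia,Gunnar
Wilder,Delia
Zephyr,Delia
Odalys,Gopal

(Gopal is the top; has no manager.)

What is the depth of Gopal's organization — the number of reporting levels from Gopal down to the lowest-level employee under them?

The longest chain under Gopal runs Gopal → Gunnar → Delia → Zephyr, which is 3 levels below Gopal.

3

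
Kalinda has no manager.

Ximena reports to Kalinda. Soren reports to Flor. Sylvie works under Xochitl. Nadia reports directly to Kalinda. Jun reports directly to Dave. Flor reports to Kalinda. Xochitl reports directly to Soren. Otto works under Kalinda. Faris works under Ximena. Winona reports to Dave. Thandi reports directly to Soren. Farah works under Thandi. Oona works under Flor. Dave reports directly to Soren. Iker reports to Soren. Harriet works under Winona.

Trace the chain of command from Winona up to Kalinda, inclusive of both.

Winona reports to Dave. Dave reports to Soren. Soren reports to Flor. Flor reports to Kalinda. Kalinda is at the top.

Winona -> Dave -> Soren -> Flor -> Kalinda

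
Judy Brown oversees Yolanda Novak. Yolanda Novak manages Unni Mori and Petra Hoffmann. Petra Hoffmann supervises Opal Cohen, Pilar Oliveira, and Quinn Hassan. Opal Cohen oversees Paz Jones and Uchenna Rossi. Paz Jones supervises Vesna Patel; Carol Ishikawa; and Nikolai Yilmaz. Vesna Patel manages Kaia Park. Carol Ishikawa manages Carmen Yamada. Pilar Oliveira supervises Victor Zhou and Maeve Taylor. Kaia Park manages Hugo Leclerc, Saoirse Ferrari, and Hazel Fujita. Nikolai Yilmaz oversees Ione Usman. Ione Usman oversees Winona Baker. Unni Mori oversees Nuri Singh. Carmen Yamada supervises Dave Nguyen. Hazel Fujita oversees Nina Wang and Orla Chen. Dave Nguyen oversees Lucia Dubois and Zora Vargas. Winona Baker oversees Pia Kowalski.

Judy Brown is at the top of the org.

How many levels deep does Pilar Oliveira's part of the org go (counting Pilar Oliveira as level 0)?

The longest chain under Pilar Oliveira runs Pilar Oliveira → Maeve Taylor, which is 1 level below Pilar Oliveira.

1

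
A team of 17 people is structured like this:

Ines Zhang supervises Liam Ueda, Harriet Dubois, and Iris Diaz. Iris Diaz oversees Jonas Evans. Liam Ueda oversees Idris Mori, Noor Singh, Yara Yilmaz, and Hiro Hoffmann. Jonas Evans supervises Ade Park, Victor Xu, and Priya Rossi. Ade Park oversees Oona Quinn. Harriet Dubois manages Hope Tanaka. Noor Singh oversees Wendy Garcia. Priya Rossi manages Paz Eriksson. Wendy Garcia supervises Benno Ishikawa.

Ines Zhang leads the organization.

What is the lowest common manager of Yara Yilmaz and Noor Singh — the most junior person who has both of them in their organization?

Yara Yilmaz's chain of managers is Liam Ueda, Ines Zhang. Noor Singh's chain of managers is Liam Ueda, Ines Zhang. The first manager that appears in both chains is Liam Ueda.

Liam Ueda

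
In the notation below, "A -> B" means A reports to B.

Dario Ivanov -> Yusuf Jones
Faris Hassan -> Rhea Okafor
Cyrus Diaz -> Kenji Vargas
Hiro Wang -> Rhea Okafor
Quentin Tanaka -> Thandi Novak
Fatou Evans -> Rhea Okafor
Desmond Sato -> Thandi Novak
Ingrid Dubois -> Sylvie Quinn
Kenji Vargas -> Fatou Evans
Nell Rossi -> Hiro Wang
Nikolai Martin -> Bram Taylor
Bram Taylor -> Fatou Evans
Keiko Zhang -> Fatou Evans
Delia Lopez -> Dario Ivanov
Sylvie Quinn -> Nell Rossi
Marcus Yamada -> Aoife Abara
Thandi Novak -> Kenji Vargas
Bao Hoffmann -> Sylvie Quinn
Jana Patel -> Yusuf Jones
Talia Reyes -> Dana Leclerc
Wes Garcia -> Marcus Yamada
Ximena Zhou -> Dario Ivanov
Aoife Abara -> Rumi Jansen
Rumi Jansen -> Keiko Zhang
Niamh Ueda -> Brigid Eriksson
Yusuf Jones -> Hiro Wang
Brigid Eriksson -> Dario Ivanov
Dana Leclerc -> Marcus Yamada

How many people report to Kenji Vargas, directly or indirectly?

4

Kenji Vargas directly manages Thandi Novak, Cyrus Diaz. Under Thandi Novak: Desmond Sato, Quentin Tanaka (2). Cyrus Diaz has no reports. So Kenji Vargas's organization is 2 direct reports plus everyone under them: 3 + 1 = 4.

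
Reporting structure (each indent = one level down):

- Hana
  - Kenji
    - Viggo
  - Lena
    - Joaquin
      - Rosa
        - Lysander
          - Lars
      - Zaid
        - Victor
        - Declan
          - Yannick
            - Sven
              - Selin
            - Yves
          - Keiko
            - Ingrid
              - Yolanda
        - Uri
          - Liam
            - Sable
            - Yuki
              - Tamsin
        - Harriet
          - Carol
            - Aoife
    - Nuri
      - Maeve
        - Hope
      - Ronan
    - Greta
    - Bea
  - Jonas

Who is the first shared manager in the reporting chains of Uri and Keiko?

Uri's chain of managers is Zaid, Joaquin, Lena, Hana. Keiko's chain of managers is Declan, Zaid, Joaquin, Lena, Hana. The first manager that appears in both chains is Zaid.

Zaid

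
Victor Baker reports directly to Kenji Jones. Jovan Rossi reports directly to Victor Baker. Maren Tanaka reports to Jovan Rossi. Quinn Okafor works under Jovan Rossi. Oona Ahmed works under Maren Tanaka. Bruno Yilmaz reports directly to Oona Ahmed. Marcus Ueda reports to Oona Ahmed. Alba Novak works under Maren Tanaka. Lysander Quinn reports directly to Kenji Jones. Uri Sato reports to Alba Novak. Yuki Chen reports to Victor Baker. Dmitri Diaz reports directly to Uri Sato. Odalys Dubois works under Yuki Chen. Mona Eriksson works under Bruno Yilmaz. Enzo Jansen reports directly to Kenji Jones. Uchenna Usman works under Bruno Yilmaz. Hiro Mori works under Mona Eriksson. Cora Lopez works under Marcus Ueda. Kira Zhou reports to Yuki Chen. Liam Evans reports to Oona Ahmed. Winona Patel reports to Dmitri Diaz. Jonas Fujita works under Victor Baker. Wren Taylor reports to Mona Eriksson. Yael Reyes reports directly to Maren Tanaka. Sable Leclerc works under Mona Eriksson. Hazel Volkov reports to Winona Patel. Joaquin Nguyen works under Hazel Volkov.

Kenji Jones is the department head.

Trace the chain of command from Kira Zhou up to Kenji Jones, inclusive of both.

Kira Zhou reports to Yuki Chen. Yuki Chen reports to Victor Baker. Victor Baker reports to Kenji Jones. Kenji Jones is at the top.

Kira Zhou -> Yuki Chen -> Victor Baker -> Kenji Jones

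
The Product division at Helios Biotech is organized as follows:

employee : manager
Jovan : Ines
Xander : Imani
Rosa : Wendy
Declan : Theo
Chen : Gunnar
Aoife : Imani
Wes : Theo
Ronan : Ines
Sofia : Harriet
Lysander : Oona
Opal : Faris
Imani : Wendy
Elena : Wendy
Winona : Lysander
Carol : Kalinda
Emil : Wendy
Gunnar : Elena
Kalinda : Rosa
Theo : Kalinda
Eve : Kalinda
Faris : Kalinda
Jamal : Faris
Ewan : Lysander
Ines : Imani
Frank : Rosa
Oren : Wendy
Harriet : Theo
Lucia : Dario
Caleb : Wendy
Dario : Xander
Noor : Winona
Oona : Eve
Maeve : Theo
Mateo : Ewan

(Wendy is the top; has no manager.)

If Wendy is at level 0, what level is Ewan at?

6

Chain from Ewan up to Wendy: Ewan → Lysander → Oona → Eve → Kalinda → Rosa → Wendy. That is 6 steps up, so Ewan is 6 levels below Wendy.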